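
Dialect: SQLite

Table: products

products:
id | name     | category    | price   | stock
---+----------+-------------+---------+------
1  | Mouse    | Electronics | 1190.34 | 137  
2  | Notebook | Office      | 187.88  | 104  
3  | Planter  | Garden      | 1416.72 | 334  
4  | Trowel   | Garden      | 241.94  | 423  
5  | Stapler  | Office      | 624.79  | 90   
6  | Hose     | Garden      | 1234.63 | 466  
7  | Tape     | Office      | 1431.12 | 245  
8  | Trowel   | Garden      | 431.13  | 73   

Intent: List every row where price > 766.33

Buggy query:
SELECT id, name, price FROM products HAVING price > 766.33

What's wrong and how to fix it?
Bug: HAVING filters the output of aggregation, but this query has no GROUP BY and no aggregate functions, so SQLite rejects it (HAVING clause on a non-aggregate query); the condition here is per row

Fix: Use WHERE for row-level filtering

Corrected query:
SELECT id, name, price FROM products WHERE price > 766.33

Result:
id | name    | price  
---+---------+--------
1  | Mouse   | 1190.34
3  | Planter | 1416.72
6  | Hose    | 1234.63
7  | Tape    | 1431.12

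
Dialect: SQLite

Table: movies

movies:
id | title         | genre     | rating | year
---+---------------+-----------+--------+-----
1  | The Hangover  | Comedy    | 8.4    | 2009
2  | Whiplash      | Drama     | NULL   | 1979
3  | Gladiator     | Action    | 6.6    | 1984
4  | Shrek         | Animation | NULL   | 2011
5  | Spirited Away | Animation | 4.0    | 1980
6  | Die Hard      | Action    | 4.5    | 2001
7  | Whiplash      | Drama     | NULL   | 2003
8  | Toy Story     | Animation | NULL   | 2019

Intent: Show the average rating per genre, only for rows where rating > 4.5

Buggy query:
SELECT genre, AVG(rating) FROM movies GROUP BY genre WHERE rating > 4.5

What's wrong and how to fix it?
Bug: Row-level WHERE must come before GROUP BY in the clause order

Fix: Place WHERE between FROM and GROUP BY

Corrected query:
SELECT genre, AVG(rating) FROM movies WHERE rating > 4.5 GROUP BY genre

Result:
genre  | AVG(rating)
-------+------------
Action | 6.6        
Comedy | 8.4        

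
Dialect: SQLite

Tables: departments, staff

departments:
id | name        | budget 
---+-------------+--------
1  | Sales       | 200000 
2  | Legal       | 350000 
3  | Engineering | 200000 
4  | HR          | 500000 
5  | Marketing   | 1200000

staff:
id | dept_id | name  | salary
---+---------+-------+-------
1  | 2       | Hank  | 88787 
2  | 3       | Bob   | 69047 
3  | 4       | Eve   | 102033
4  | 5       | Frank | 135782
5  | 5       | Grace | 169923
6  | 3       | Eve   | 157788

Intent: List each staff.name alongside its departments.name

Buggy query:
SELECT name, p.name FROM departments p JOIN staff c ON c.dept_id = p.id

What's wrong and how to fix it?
Bug: Both tables have a 'name' column; the unqualified reference is ambiguous

Fix: Prefix ambiguous columns with the table alias

Corrected query:
SELECT c.name, p.name FROM departments p JOIN staff c ON c.dept_id = p.id

Result:
name  | name       
------+------------
Hank  | Legal      
Bob   | Engineering
Eve   | HR         
Frank | Marketing  
Grace | Marketing  
Eve   | Engineering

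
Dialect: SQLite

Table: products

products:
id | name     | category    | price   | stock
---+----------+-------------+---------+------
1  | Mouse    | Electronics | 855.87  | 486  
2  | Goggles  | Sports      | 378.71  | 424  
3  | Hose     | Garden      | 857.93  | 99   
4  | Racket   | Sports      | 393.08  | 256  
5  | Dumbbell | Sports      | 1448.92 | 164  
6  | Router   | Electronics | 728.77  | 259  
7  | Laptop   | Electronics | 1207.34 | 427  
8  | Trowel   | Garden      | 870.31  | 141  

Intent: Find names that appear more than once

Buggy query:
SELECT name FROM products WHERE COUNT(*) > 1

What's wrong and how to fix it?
Bug: WHERE can't reference COUNT(*); aggregates are computed after WHERE

Fix: Group first, then use HAVING for the count condition

Corrected query:
SELECT name FROM products GROUP BY name HAVING COUNT(*) > 1

Result:
(no rows)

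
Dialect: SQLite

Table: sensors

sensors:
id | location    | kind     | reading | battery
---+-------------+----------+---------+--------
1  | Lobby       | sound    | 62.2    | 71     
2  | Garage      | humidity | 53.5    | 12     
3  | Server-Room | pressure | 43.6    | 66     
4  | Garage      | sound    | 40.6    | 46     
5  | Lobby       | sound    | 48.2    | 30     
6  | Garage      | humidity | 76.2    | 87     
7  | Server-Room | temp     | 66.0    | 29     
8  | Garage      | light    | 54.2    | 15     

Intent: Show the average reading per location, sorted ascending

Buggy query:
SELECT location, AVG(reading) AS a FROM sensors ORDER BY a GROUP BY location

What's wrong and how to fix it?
Bug: GROUP BY must precede ORDER BY

Fix: Move ORDER BY to the end, after GROUP BY

Corrected query:
SELECT location, AVG(reading) AS a FROM sensors GROUP BY location ORDER BY a

Result:
location    | a     
------------+-------
Server-Room | 54.8  
Lobby       | 55.2  
Garage      | 56.125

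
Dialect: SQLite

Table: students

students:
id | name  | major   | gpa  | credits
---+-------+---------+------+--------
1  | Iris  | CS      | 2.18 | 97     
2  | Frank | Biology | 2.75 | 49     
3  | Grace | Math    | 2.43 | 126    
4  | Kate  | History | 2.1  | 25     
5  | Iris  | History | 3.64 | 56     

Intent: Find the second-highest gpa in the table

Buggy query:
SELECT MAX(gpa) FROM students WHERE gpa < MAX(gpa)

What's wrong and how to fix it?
Bug: MAX(gpa) on the right of the comparison is an aggregate-in-WHERE error

Fix: Put the inner MAX in a scalar subquery

Corrected query:
SELECT MAX(gpa) FROM students WHERE gpa < (SELECT MAX(gpa) FROM students)

Result:
MAX(gpa)
--------
2.75    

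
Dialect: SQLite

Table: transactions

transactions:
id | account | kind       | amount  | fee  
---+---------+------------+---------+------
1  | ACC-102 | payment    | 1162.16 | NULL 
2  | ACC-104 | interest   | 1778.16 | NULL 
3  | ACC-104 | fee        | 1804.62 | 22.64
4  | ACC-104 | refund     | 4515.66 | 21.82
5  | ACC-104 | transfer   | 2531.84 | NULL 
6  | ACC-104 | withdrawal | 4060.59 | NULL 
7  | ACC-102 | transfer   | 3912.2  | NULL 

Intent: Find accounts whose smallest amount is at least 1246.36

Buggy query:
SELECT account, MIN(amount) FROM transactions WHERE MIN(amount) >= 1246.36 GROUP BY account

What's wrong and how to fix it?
Bug: Aggregates like MIN are computed per group after WHERE runs

Fix: Replace WHERE with HAVING after the GROUP BY

Corrected query:
SELECT account, MIN(amount) FROM transactions GROUP BY account HAVING MIN(amount) >= 1246.36

Result:
account | MIN(amount)
--------+------------
ACC-104 | 1778.16    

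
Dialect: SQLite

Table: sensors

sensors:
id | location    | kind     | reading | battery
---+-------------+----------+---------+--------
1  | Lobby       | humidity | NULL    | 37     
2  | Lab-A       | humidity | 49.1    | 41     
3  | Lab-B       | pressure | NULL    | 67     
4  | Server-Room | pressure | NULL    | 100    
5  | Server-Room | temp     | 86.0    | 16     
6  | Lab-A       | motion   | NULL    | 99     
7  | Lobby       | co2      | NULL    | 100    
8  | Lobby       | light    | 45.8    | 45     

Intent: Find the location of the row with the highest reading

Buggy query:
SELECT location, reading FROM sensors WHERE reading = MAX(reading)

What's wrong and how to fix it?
Bug: MAX(reading) is an aggregate and cannot be used directly in WHERE

Fix: Wrap MAX in a scalar subquery so WHERE compares against a single value

Corrected query:
SELECT location, reading FROM sensors WHERE reading = (SELECT MAX(reading) FROM sensors)

Result:
location    | reading
------------+--------
Server-Room | 86     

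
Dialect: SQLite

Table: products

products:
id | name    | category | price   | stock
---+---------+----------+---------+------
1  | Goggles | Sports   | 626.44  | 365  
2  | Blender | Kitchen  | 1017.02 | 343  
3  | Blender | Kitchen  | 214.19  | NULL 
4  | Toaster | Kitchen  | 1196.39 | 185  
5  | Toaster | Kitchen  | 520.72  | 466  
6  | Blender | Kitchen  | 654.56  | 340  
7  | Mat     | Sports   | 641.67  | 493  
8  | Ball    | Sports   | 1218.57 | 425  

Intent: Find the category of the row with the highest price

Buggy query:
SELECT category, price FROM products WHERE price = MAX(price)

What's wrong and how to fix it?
Bug: MAX(price) is an aggregate and cannot be used directly in WHERE

Fix: Wrap MAX in a scalar subquery so WHERE compares against a single value

Corrected query:
SELECT category, price FROM products WHERE price = (SELECT MAX(price) FROM products)

Result:
category | price  
---------+--------
Sports   | 1218.57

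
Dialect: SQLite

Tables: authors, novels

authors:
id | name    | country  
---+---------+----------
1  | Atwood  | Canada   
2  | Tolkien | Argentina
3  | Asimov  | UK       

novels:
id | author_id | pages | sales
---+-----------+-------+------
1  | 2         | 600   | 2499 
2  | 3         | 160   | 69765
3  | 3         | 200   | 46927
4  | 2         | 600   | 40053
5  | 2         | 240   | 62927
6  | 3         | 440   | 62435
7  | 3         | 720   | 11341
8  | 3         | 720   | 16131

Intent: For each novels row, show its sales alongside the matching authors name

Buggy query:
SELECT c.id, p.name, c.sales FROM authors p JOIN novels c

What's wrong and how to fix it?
Bug: JOIN with no ON clause produces a cartesian product; every novels row pairs with every authors row

Fix: Specify the join condition linking the foreign key to the parent id

Corrected query:
SELECT c.id, p.name, c.sales FROM authors p JOIN novels c ON c.author_id = p.id

Result:
id | name    | sales
---+---------+------
1  | Tolkien | 2499 
2  | Asimov  | 69765
3  | Asimov  | 46927
4  | Tolkien | 40053
5  | Tolkien | 62927
6  | Asimov  | 62435
7  | Asimov  | 11341
8  | Asimov  | 16131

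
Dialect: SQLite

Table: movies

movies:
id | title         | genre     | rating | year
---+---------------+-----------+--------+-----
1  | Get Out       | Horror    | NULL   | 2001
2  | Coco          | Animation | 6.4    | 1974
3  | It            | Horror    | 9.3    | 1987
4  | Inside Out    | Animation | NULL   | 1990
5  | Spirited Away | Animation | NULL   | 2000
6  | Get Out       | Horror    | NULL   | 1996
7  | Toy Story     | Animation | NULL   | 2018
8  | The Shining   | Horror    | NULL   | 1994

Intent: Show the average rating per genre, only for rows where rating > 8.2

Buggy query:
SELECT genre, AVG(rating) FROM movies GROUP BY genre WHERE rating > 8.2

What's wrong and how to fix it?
Bug: Row-level WHERE must come before GROUP BY in the clause order

Fix: Move the WHERE clause before GROUP BY

Corrected query:
SELECT genre, AVG(rating) FROM movies WHERE rating > 8.2 GROUP BY genre

Result:
genre  | AVG(rating)
-------+------------
Horror | 9.3        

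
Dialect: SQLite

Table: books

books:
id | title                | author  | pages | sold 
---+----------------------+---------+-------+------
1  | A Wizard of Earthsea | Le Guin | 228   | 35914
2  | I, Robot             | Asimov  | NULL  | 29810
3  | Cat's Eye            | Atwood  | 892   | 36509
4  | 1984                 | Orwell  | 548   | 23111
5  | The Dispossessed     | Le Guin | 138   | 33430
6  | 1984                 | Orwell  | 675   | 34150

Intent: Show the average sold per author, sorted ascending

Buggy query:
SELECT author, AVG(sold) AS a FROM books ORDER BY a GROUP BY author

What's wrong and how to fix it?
Bug: ORDER BY appears before GROUP BY; SQL clause order requires GROUP BY first

Fix: Reorder: SELECT … FROM … GROUP BY … ORDER BY …

Corrected query:
SELECT author, AVG(sold) AS a FROM books GROUP BY author ORDER BY a

Result:
author  | a      
--------+--------
Orwell  | 28630.5
Asimov  | 29810  
Le Guin | 34672  
Atwood  | 36509  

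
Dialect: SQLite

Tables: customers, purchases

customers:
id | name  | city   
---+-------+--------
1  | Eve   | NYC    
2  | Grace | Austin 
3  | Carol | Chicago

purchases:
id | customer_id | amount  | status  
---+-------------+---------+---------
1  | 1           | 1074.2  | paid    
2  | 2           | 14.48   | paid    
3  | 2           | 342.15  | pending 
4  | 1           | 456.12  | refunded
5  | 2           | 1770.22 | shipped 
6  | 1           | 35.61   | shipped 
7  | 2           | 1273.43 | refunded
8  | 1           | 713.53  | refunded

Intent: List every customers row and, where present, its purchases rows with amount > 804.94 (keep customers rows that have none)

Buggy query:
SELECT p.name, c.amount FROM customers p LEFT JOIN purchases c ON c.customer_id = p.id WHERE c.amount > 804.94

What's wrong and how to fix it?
Bug: Filtering c.amount in WHERE discards the NULL rows produced by LEFT JOIN, turning it into an inner join

Fix: Move the right-table condition into the ON clause so unmatched parents are kept

Corrected query:
SELECT p.name, c.amount FROM customers p LEFT JOIN purchases c ON c.customer_id = p.id AND c.amount > 804.94

Result:
name  | amount 
------+--------
Eve   | 1074.2 
Grace | 1273.43
Grace | 1770.22
Carol | NULL   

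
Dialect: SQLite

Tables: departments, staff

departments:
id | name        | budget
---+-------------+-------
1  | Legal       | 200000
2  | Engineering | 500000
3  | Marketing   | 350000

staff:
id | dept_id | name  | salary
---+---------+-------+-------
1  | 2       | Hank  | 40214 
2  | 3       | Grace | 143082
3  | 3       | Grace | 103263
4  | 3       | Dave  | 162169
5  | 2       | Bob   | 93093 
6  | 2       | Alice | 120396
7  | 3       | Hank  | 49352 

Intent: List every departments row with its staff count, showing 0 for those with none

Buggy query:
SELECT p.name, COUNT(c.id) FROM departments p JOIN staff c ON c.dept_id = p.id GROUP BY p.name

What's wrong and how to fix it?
Bug: An inner join excludes parents with zero children

Fix: Switch to LEFT JOIN to retain unmatched parent rows

Corrected query:
SELECT p.name, COUNT(c.id) FROM departments p LEFT JOIN staff c ON c.dept_id = p.id GROUP BY p.name

Result:
name        | COUNT(c.id)
------------+------------
Engineering | 3          
Legal       | 0          
Marketing   | 4          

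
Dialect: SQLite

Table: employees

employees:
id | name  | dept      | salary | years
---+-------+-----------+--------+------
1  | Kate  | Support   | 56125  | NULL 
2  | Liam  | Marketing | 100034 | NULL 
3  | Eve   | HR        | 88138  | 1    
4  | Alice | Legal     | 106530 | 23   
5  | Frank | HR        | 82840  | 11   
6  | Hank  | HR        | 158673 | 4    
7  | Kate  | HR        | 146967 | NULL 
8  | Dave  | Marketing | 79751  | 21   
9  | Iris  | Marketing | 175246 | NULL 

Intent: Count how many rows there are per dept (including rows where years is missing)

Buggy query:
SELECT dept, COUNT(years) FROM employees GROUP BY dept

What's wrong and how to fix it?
Bug: COUNT(column) counts non-NULL values only; rows with NULL years aren't counted

Fix: Replace COUNT(years) with COUNT(*)

Corrected query:
SELECT dept, COUNT(*) FROM employees GROUP BY dept

Result:
dept      | COUNT(*)
----------+---------
HR        | 4       
Legal     | 1       
Marketing | 3       
Support   | 1       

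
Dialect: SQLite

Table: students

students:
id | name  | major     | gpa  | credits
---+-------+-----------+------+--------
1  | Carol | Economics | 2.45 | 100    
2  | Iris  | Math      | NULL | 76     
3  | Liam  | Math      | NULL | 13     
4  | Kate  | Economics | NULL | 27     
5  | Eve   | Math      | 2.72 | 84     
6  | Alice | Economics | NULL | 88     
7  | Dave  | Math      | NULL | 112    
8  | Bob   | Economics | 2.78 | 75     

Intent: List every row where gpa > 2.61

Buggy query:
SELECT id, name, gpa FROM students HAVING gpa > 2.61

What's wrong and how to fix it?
Bug: This is a non-aggregate query (no GROUP BY, no aggregates), so in SQLite the HAVING clause is invalid here; a row-level condition belongs in WHERE

Fix: Use WHERE for row-level filtering

Corrected query:
SELECT id, name, gpa FROM students WHERE gpa > 2.61

Result:
id | name | gpa 
---+------+-----
5  | Eve  | 2.72
8  | Bob  | 2.78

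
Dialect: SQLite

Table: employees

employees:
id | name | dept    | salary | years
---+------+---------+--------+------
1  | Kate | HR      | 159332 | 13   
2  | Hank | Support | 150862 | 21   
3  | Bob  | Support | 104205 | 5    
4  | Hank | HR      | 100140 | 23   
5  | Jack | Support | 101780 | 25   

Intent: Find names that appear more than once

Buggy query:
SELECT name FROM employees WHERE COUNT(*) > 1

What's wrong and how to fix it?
Bug: COUNT(*) is an aggregate and cannot be used in WHERE

Fix: GROUP BY name, then filter groups with HAVING COUNT(*) > 1

Corrected query:
SELECT name FROM employees GROUP BY name HAVING COUNT(*) > 1

Result:
name
----
Hank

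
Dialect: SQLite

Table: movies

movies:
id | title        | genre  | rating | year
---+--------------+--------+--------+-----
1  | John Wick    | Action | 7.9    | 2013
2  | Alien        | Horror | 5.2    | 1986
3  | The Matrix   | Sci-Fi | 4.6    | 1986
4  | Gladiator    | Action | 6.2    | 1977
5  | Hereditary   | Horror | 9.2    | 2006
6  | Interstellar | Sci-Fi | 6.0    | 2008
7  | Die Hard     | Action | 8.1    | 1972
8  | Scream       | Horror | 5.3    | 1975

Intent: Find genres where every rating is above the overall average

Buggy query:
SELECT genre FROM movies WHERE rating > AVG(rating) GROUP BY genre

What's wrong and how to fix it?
Bug: AVG() is an aggregate; it can't sit directly in WHERE

Fix: Compute the overall average in a scalar subquery and compare each group's MIN against it in HAVING

Corrected query:
SELECT genre FROM movies GROUP BY genre HAVING MIN(rating) > (SELECT AVG(rating) FROM movies)

Result:
(no rows)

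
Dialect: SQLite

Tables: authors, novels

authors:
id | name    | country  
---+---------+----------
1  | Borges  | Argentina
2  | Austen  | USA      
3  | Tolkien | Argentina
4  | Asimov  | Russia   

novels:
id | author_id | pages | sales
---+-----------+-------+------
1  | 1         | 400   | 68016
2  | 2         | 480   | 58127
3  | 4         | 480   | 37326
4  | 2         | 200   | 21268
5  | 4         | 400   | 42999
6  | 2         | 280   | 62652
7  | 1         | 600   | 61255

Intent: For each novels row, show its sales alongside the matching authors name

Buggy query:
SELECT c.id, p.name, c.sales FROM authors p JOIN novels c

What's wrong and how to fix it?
Bug: Missing join condition: each novels row is matched to all authors rows instead of just its own

Fix: Add ON c.author_id = p.id to the JOIN

Corrected query:
SELECT c.id, p.name, c.sales FROM authors p JOIN novels c ON c.author_id = p.id

Result:
id | name   | sales
---+--------+------
1  | Borges | 68016
2  | Austen | 58127
3  | Asimov | 37326
4  | Austen | 21268
5  | Asimov | 42999
6  | Austen | 62652
7  | Borges | 61255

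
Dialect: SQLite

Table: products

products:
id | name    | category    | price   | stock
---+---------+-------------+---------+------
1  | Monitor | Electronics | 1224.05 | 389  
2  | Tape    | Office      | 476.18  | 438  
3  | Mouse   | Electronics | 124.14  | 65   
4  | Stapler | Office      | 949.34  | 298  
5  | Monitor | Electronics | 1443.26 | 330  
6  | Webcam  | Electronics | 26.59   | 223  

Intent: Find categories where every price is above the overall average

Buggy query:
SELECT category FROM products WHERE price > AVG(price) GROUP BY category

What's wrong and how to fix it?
Bug: WHERE evaluates per row before aggregation, so AVG() is unavailable

Fix: Compute the overall average in a scalar subquery and compare each group's MIN against it in HAVING

Corrected query:
SELECT category FROM products GROUP BY category HAVING MIN(price) > (SELECT AVG(price) FROM products)

Result:
(no rows)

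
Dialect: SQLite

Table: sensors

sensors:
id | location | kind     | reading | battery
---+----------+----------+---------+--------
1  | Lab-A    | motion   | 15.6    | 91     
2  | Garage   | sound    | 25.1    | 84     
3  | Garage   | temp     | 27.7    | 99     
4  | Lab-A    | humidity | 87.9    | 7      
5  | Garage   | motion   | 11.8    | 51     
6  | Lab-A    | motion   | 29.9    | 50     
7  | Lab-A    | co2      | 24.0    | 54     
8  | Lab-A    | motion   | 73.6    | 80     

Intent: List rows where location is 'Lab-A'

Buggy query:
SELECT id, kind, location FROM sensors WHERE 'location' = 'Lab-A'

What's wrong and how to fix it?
Bug: Single quotes denote string literals in SQL; the column name is being compared as a constant string

Fix: Remove the quotes around the column name (or use double quotes for an identifier)

Corrected query:
SELECT id, kind, location FROM sensors WHERE location = 'Lab-A'

Result:
id | kind     | location
---+----------+---------
1  | motion   | Lab-A   
4  | humidity | Lab-A   
6  | motion   | Lab-A   
7  | co2      | Lab-A   
8  | motion   | Lab-A   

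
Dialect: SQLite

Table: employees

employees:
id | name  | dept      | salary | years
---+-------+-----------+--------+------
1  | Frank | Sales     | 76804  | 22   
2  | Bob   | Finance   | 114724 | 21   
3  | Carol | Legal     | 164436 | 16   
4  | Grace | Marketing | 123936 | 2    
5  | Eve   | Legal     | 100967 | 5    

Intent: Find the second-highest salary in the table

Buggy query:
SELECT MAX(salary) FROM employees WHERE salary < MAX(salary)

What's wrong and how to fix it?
Bug: The inner MAX is an aggregate inside WHERE, which is not allowed

Fix: Compute the overall MAX in a subquery, then take MAX of rows below it

Corrected query:
SELECT MAX(salary) FROM employees WHERE salary < (SELECT MAX(salary) FROM employees)

Result:
MAX(salary)
-----------
123936     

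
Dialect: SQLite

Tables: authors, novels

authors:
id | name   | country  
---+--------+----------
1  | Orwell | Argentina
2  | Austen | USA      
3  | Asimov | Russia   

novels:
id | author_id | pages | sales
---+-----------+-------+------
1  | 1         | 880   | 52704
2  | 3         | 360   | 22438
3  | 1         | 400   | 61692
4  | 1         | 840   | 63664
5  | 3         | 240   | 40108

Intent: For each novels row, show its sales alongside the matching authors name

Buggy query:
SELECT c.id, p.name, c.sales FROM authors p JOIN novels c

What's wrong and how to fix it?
Bug: Missing join condition: each novels row is matched to all authors rows instead of just its own

Fix: Add ON c.author_id = p.id to the JOIN

Corrected query:
SELECT c.id, p.name, c.sales FROM authors p JOIN novels c ON c.author_id = p.id

Result:
id | name   | sales
---+--------+------
1  | Orwell | 52704
2  | Asimov | 22438
3  | Orwell | 61692
4  | Orwell | 63664
5  | Asimov | 40108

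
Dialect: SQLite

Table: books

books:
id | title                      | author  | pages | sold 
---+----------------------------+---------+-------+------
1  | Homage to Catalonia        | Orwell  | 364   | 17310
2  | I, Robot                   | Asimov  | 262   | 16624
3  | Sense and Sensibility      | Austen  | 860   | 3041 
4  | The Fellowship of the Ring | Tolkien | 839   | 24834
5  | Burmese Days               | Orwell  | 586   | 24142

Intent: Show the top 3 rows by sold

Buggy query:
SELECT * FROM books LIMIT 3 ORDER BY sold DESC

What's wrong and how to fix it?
Bug: LIMIT must come after ORDER BY

Fix: Swap the clauses: ORDER BY first, then LIMIT

Corrected query:
SELECT * FROM books ORDER BY sold DESC LIMIT 3

Result:
id | title                      | author  | pages | sold 
---+----------------------------+---------+-------+------
4  | The Fellowship of the Ring | Tolkien | 839   | 24834
5  | Burmese Days               | Orwell  | 586   | 24142
1  | Homage to Catalonia        | Orwell  | 364   | 17310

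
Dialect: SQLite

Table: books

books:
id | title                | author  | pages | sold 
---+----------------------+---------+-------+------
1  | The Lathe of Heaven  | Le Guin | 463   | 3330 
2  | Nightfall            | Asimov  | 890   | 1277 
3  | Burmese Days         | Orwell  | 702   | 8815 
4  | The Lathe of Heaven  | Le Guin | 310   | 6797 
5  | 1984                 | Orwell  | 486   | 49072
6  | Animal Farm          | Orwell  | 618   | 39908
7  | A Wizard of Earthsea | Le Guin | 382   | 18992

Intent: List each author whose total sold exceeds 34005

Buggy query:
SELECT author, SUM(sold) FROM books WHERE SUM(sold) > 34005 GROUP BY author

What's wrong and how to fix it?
Bug: SUM(sold) is an aggregate, but WHERE filters rows before aggregation

Fix: Use HAVING (which filters groups after aggregation) instead of WHERE

Corrected query:
SELECT author, SUM(sold) FROM books GROUP BY author HAVING SUM(sold) > 34005

Result:
author | SUM(sold)
-------+----------
Orwell | 97795    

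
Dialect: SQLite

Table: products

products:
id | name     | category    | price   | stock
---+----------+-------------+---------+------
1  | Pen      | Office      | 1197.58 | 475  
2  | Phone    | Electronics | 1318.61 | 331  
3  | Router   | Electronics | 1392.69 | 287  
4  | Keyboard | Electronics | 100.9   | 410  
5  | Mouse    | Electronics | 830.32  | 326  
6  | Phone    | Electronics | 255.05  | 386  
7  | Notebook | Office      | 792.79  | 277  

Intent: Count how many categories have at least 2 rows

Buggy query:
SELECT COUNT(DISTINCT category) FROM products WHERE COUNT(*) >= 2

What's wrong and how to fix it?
Bug: COUNT(*) cannot appear in WHERE; the per-group count doesn't exist yet

Fix: Group first with HAVING COUNT(*) >= 2, then COUNT the resulting groups

Corrected query:
SELECT COUNT(*) FROM (SELECT category FROM products GROUP BY category HAVING COUNT(*) >= 2)

Result:
COUNT(*)
--------
2       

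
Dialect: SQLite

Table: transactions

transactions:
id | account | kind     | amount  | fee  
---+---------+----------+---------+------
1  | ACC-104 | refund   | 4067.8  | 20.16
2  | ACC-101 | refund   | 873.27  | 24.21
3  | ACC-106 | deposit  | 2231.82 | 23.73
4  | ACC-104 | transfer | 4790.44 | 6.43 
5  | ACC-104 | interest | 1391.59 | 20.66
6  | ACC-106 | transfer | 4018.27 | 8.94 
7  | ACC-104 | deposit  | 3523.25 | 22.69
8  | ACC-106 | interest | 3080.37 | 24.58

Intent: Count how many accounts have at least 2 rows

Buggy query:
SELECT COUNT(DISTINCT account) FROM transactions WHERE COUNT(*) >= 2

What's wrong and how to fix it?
Bug: COUNT(*) cannot appear in WHERE; the per-group count doesn't exist yet

Fix: Group first with HAVING COUNT(*) >= 2, then COUNT the resulting groups

Corrected query:
SELECT COUNT(*) FROM (SELECT account FROM transactions GROUP BY account HAVING COUNT(*) >= 2)

Result:
COUNT(*)
--------
2       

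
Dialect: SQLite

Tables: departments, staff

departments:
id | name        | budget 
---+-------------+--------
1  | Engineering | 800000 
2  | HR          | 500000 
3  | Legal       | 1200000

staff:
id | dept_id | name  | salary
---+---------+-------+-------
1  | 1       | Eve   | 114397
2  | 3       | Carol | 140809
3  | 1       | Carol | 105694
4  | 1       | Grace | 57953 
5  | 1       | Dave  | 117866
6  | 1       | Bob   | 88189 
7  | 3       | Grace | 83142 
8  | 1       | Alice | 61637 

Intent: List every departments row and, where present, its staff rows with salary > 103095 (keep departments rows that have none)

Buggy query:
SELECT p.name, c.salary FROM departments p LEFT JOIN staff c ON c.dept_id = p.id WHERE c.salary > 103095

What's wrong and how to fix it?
Bug: Filtering c.salary in WHERE discards the NULL rows produced by LEFT JOIN, turning it into an inner join

Fix: Put 'c.salary > 103095' in the JOIN's ON clause instead of WHERE

Corrected query:
SELECT p.name, c.salary FROM departments p LEFT JOIN staff c ON c.dept_id = p.id AND c.salary > 103095

Result:
name        | salary
------------+-------
Engineering | 105694
Engineering | 114397
Engineering | 117866
HR          | NULL  
Legal       | 140809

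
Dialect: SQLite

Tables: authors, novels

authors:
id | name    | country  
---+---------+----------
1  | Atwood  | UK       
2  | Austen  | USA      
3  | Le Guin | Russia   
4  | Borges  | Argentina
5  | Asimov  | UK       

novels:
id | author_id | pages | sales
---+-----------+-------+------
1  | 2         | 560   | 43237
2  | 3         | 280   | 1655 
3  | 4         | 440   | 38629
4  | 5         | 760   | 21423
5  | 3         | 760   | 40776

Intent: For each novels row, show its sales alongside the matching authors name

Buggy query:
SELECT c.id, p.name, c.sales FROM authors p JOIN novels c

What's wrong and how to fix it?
Bug: Missing join condition: each novels row is matched to all authors rows instead of just its own

Fix: Add ON c.author_id = p.id to the JOIN

Corrected query:
SELECT c.id, p.name, c.sales FROM authors p JOIN novels c ON c.author_id = p.id

Result:
id | name    | sales
---+---------+------
1  | Austen  | 43237
2  | Le Guin | 1655 
3  | Borges  | 38629
4  | Asimov  | 21423
5  | Le Guin | 40776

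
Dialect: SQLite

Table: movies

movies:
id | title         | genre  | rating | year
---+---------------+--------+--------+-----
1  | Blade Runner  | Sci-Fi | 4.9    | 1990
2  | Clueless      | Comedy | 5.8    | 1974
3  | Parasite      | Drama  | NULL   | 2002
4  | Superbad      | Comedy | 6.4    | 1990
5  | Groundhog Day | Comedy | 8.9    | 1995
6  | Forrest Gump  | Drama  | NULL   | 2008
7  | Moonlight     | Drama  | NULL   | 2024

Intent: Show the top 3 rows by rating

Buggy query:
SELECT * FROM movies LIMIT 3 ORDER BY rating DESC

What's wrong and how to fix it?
Bug: LIMIT must come after ORDER BY

Fix: Swap the clauses: ORDER BY first, then LIMIT

Corrected query:
SELECT * FROM movies ORDER BY rating DESC LIMIT 3

Result:
id | title         | genre  | rating | year
---+---------------+--------+--------+-----
5  | Groundhog Day | Comedy | 8.9    | 1995
4  | Superbad      | Comedy | 6.4    | 1990
2  | Clueless      | Comedy | 5.8    | 1974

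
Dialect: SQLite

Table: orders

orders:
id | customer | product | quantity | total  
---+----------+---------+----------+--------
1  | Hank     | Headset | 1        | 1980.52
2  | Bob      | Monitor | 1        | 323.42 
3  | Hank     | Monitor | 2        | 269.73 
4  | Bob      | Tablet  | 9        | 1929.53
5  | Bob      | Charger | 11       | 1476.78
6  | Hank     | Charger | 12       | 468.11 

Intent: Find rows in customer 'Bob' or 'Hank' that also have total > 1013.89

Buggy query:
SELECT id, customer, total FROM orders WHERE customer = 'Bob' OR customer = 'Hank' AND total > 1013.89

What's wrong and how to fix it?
Bug: AND binds tighter than OR, so this parses as customer = 'Bob' OR (customer = 'Hank' AND total > 1013.89)

Fix: Group the OR with parentheses (or use IN), then AND the threshold

Corrected query:
SELECT id, customer, total FROM orders WHERE (customer = 'Bob' OR customer = 'Hank') AND total > 1013.89

Result:
id | customer | total  
---+----------+--------
1  | Hank     | 1980.52
4  | Bob      | 1929.53
5  | Bob      | 1476.78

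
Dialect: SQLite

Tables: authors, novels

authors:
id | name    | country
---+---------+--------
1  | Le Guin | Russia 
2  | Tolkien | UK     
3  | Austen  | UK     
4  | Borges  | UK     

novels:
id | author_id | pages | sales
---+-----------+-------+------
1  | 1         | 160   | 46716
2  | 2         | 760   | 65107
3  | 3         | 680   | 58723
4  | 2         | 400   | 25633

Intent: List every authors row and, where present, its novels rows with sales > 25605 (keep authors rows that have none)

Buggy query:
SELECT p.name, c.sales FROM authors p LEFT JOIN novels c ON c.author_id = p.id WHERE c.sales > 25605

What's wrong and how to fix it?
Bug: Filtering c.sales in WHERE discards the NULL rows produced by LEFT JOIN, turning it into an inner join

Fix: Move the right-table condition into the ON clause so unmatched parents are kept

Corrected query:
SELECT p.name, c.sales FROM authors p LEFT JOIN novels c ON c.author_id = p.id AND c.sales > 25605

Result:
name    | sales
--------+------
Le Guin | 46716
Tolkien | 25633
Tolkien | 65107
Austen  | 58723
Borges  | NULL 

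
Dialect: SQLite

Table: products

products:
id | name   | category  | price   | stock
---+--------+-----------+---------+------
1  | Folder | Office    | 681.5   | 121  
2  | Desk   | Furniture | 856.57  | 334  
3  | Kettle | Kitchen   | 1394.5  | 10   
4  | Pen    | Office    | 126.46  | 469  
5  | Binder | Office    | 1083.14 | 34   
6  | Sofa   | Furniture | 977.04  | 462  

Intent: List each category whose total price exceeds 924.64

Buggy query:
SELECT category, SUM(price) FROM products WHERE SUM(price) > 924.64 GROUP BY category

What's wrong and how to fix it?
Bug: Aggregate functions cannot appear in a WHERE clause

Fix: Use HAVING (which filters groups after aggregation) instead of WHERE

Corrected query:
SELECT category, SUM(price) FROM products GROUP BY category HAVING SUM(price) > 924.64

Result:
category  | SUM(price)
----------+-----------
Furniture | 1833.61   
Kitchen   | 1394.5    
Office    | 1891.1    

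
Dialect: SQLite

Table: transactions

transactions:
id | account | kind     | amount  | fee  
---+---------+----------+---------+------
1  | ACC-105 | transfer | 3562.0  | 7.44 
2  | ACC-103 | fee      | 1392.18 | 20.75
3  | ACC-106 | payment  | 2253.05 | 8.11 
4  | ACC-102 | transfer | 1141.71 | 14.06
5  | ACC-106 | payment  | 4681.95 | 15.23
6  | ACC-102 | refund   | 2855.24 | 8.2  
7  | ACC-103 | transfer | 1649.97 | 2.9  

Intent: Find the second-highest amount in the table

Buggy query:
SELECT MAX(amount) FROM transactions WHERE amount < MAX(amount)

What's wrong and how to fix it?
Bug: MAX(amount) on the right of the comparison is an aggregate-in-WHERE error

Fix: Put the inner MAX in a scalar subquery

Corrected query:
SELECT MAX(amount) FROM transactions WHERE amount < (SELECT MAX(amount) FROM transactions)

Result:
MAX(amount)
-----------
3562       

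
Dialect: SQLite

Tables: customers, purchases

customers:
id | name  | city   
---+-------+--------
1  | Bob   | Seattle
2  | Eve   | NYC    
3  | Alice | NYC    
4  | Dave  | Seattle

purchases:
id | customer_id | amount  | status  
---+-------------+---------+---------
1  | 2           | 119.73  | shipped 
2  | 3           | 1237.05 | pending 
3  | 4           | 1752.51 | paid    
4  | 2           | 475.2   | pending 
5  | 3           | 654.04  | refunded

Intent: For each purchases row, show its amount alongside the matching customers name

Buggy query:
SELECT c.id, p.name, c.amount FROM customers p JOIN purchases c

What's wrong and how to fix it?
Bug: JOIN with no ON clause produces a cartesian product; every purchases row pairs with every customers row

Fix: Add ON c.customer_id = p.id to the JOIN

Corrected query:
SELECT c.id, p.name, c.amount FROM customers p JOIN purchases c ON c.customer_id = p.id

Result:
id | name  | amount 
---+-------+--------
1  | Eve   | 119.73 
2  | Alice | 1237.05
3  | Dave  | 1752.51
4  | Eve   | 475.2  
5  | Alice | 654.04 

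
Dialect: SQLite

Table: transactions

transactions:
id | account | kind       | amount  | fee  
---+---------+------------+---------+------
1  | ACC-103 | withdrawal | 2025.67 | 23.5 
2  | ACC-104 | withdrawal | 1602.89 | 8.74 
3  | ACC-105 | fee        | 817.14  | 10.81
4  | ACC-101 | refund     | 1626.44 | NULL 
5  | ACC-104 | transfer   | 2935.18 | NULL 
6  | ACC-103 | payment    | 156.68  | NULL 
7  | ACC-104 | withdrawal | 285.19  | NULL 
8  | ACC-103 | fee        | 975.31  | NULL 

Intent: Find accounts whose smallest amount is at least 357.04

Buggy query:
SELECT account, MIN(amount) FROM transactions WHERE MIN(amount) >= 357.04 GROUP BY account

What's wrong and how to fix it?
Bug: Aggregates like MIN are computed per group after WHERE runs

Fix: Use HAVING for the per-group MIN condition

Corrected query:
SELECT account, MIN(amount) FROM transactions GROUP BY account HAVING MIN(amount) >= 357.04

Result:
account | MIN(amount)
--------+------------
ACC-101 | 1626.44    
ACC-105 | 817.14     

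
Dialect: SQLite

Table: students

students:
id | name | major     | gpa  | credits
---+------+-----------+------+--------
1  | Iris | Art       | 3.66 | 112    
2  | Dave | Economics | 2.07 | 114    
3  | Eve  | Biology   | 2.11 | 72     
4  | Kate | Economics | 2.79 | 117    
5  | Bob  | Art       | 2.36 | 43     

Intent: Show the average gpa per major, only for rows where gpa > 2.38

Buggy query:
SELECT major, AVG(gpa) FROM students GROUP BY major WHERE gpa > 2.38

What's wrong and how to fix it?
Bug: WHERE cannot follow GROUP BY

Fix: Move the WHERE clause before GROUP BY

Corrected query:
SELECT major, AVG(gpa) FROM students WHERE gpa > 2.38 GROUP BY major

Result:
major     | AVG(gpa)
----------+---------
Art       | 3.66    
Economics | 2.79    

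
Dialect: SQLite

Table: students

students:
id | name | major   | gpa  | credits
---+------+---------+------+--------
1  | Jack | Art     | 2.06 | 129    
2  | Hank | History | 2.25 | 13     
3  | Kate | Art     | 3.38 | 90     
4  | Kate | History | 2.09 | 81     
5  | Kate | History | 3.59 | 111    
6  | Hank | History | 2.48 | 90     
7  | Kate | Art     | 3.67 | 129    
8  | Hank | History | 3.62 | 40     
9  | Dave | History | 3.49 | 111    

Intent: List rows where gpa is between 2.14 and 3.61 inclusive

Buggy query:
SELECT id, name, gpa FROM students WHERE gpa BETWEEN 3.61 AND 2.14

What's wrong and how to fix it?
Bug: The bounds are reversed; BETWEEN a AND b requires a <= b to match anything

Fix: Write BETWEEN 2.14 AND 3.61

Corrected query:
SELECT id, name, gpa FROM students WHERE gpa BETWEEN 2.14 AND 3.61

Result:
id | name | gpa 
---+------+-----
2  | Hank | 2.25
3  | Kate | 3.38
5  | Kate | 3.59
6  | Hank | 2.48
9  | Dave | 3.49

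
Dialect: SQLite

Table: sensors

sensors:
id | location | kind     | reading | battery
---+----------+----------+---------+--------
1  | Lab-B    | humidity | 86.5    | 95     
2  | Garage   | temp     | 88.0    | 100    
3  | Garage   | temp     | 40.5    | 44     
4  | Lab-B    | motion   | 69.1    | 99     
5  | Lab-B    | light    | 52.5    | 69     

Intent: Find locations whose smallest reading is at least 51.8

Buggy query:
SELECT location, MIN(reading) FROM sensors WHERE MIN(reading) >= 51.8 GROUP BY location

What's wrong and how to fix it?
Bug: MIN() in WHERE is a misuse of aggregate

Fix: Use HAVING for the per-group MIN condition

Corrected query:
SELECT location, MIN(reading) FROM sensors GROUP BY location HAVING MIN(reading) >= 51.8

Result:
location | MIN(reading)
---------+-------------
Lab-B    | 52.5        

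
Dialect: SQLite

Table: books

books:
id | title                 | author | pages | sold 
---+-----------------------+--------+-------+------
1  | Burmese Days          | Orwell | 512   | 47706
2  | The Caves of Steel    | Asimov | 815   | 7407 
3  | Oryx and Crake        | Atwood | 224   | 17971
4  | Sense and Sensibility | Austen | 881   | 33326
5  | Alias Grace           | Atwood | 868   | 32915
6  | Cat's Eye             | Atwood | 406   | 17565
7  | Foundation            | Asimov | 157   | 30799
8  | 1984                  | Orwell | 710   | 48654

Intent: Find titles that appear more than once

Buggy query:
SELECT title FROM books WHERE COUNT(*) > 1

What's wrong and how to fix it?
Bug: WHERE can't reference COUNT(*); aggregates are computed after WHERE

Fix: GROUP BY title, then filter groups with HAVING COUNT(*) > 1

Corrected query:
SELECT title FROM books GROUP BY title HAVING COUNT(*) > 1

Result:
(no rows)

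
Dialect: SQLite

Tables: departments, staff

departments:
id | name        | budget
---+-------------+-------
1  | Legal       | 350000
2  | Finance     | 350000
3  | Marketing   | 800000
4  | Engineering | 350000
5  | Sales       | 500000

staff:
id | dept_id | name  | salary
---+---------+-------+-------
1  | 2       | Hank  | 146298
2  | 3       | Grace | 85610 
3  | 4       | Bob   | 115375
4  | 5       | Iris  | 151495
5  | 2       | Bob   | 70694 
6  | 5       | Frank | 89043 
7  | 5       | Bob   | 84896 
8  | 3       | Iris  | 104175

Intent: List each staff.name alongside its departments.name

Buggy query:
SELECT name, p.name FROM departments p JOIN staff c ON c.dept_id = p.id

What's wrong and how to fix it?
Bug: Both tables have a 'name' column; the unqualified reference is ambiguous

Fix: Qualify the column with its table alias (c.name)

Corrected query:
SELECT c.name, p.name FROM departments p JOIN staff c ON c.dept_id = p.id

Result:
name  | name       
------+------------
Hank  | Finance    
Grace | Marketing  
Bob   | Engineering
Iris  | Sales      
Bob   | Finance    
Frank | Sales      
Bob   | Sales      
Iris  | Marketing  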